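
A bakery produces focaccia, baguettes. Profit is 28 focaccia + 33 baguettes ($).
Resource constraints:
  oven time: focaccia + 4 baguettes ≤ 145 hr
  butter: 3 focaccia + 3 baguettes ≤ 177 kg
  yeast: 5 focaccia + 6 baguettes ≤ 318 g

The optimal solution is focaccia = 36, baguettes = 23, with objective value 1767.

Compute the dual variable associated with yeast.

5

Binding: butter and yeast. Non-binding: oven time (17 unused).
By complementary slackness, y = 0 for the non-binding constraint.
From A_Bᵀ y = c: 3·y_butter + 5·y_yeast = 28; 3·y_butter + 6·y_yeast = 33.
→ y_butter = 1 and y_yeast = 5.
Shadow price of yeast = 5.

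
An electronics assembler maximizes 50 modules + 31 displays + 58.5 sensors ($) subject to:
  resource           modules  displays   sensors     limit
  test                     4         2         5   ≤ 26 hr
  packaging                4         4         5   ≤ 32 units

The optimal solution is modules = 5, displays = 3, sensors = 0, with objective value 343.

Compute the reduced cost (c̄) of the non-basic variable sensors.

At the optimum: test uses 26 of 26 (binding); packaging uses 32 of 32 (binding).
The binding rows give the dual system: 4·y_test + 4·y_packaging = 50 and 2·y_test + 4·y_packaging = 31.
→ y_test = 9.5 and y_packaging = 3.
Reduced cost of sensors: c₃ − yᵀa₃ = 58.5 − (9.5·5 + 3·5) = 58.5 − 62.5 = -4.

-4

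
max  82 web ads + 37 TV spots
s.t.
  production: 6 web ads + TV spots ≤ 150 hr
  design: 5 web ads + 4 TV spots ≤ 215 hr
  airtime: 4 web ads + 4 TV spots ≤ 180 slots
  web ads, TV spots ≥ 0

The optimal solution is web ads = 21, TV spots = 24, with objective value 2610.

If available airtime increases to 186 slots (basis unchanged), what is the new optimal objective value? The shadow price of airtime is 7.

2652

Δb = 6, so new z* = 2610 + (7)·(6) = 2610 + 42 = 2652.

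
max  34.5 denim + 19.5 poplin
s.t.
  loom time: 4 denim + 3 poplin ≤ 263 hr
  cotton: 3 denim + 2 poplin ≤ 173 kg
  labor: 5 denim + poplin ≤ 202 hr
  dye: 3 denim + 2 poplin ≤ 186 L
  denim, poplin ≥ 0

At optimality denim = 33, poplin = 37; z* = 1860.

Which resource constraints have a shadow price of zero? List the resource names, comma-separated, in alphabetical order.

loom time: 243/263 (slack 20)
cotton: 173/173 (binding)
labor: 202/202 (binding)
dye: 173/186 (slack 13)
By complementary slackness, a constraint with positive slack has shadow price 0 → dye, loom time.

dye, loom time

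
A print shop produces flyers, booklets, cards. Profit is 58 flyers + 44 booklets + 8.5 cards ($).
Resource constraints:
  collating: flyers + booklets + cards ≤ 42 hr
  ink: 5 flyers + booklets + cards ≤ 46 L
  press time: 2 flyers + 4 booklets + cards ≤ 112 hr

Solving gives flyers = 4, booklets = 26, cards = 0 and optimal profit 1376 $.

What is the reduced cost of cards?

At the optimum: collating uses 30 of 42 (slack = 12); ink uses 46 of 46 (binding); press time uses 112 of 112 (binding).
By complementary slackness, y = 0 for the non-binding constraint.
Dual feasibility on the basic columns requires 5·y_ink + 2·y_press time = 58, 1·y_ink + 4·y_press time = 44.
This yields shadow prices y_ink = 8, y_press time = 9.
Reduced cost of cards: c₃ − yᵀa₃ = 8.5 − (8·1 + 9·1) = 8.5 − 17 = -8.5.

-8.5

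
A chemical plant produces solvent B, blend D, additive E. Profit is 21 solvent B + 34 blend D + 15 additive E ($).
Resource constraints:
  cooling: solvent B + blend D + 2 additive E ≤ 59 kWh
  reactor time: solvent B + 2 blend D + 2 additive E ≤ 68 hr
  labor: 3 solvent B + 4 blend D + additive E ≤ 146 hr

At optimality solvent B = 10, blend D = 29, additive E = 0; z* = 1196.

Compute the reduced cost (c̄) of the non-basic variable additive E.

-7

Check each constraint at x*: cooling 39/59 (slack 20); reactor time 68/68 (tight); labor 146/146 (tight).
Since cooling is not tight, its dual is 0.
From A_Bᵀ y = c: 1·y_reactor time + 3·y_labor = 21; 2·y_reactor time + 4·y_labor = 34.
→ y_reactor time = 9 and y_labor = 4.
Reduced cost of additive E: c₃ − yᵀa₃ = 15 − (9·2 + 4·1) = 15 − 22 = -7.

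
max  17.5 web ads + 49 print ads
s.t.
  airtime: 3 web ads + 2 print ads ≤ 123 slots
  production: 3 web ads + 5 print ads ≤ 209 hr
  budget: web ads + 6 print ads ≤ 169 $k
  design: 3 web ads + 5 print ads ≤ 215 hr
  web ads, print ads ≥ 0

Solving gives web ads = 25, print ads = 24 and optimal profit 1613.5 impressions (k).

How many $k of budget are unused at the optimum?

0

budget used = 1·25 + 6·24 = 169; slack = 169 − 169 = 0.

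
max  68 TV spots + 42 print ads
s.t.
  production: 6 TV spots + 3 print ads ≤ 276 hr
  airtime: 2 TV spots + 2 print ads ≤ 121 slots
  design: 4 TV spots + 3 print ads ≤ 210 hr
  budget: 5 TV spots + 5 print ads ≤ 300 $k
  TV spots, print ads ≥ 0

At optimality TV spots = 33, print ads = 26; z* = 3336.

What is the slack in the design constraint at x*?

design used = 4·33 + 3·26 = 210; slack = 210 − 210 = 0.

0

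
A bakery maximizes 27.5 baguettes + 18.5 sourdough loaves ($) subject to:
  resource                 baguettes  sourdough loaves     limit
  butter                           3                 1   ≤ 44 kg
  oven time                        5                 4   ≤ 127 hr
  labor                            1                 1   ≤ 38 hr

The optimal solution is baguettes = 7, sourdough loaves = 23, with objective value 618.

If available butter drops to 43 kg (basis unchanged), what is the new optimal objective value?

Check each constraint at x*: butter 44/44 (tight); oven time 127/127 (tight); labor 30/38 (slack 8).
By complementary slackness, y = 0 for the non-binding constraint.
From A_Bᵀ y = c: 3·y_butter + 5·y_oven time = 27.5; 1·y_butter + 4·y_oven time = 18.5.
→ y_butter = 2.5 and y_oven time = 4.
Δz = y_butter·Δb = 2.5 × (-1) = -2.5, so new z* = 618 − 2.5 = 615.5.

615.5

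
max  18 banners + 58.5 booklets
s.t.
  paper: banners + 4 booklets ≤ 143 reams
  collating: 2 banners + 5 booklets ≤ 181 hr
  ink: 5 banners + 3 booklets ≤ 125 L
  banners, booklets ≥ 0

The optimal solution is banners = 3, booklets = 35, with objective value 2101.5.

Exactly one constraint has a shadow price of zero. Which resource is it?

paper: 143/143 (binding)
collating: 181/181 (binding)
ink: 120/125 (slack 5)
By complementary slackness, a constraint with positive slack has shadow price 0 → ink.

ink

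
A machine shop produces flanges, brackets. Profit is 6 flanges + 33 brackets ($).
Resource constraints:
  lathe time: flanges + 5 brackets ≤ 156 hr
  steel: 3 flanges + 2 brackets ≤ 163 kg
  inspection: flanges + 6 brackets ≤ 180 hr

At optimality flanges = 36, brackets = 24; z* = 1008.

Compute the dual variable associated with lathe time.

Check each constraint at x*: lathe time 156/156 (tight); steel 156/163 (slack 7); inspection 180/180 (tight).
Slack constraints have shadow price 0 (complementary slackness).
From A_Bᵀ y = c: 1·y_lathe time + 1·y_inspection = 6; 5·y_lathe time + 6·y_inspection = 33.
This yields shadow prices y_lathe time = 3, y_inspection = 3.
Shadow price of lathe time = 3.

3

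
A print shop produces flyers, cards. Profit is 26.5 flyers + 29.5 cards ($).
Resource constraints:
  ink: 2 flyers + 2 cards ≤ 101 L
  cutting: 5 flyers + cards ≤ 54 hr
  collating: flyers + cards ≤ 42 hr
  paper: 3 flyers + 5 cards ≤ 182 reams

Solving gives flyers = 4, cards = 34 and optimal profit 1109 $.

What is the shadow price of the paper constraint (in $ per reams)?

Check each constraint at x*: ink 76/101 (slack 25); cutting 54/54 (tight); collating 38/42 (slack 4); paper 182/182 (tight).
Slack constraints have shadow price 0 (complementary slackness).
Dual feasibility on the basic columns requires 5·y_cutting + 3·y_paper = 26.5, 1·y_cutting + 5·y_paper = 29.5.
→ y_cutting = 2 and y_paper = 5.5.
Shadow price of paper = 5.5.

5.5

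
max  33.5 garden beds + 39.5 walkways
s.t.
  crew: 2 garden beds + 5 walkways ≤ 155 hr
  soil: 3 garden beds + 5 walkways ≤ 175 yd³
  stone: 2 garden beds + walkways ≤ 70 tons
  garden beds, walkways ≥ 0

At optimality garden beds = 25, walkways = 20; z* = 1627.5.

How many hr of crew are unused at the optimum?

crew used = 2·25 + 5·20 = 150; slack = 155 − 150 = 5.

5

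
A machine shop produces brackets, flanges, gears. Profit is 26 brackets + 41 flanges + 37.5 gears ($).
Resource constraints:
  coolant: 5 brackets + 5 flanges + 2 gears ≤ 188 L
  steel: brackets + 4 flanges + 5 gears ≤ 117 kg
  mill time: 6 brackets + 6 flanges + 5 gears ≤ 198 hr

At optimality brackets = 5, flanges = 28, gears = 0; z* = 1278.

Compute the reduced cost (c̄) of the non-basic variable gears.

-5

Binding: steel and mill time. Non-binding: coolant (23 unused).
By complementary slackness, y = 0 for the non-binding constraint.
From A_Bᵀ y = c: 1·y_steel + 6·y_mill time = 26; 4·y_steel + 6·y_mill time = 41.
Solving: y_steel = 5, y_mill time = 3.5.
Reduced cost of gears: c₃ − yᵀa₃ = 37.5 − (5·5 + 3.5·5) = 37.5 − 42.5 = -5.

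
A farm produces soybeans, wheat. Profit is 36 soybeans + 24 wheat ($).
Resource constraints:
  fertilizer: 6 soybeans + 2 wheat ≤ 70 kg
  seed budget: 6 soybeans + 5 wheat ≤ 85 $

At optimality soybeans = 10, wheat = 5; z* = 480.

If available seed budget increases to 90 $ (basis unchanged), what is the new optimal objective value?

500

At the optimum: fertilizer uses 70 of 70 (binding); seed budget uses 85 of 85 (binding).
From A_Bᵀ y = c: 6·y_fertilizer + 6·y_seed budget = 36; 2·y_fertilizer + 5·y_seed budget = 24.
Solving: y_fertilizer = 2, y_seed budget = 4.
Δz = y_seed budget·Δb = 4 × (5) = 20, so new z* = 480 + 20 = 500.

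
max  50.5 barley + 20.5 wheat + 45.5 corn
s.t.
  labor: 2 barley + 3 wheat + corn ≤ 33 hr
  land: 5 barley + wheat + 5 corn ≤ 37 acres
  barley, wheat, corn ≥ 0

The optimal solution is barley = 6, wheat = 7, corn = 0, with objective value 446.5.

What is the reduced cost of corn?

-1

At the optimum: labor uses 33 of 33 (binding); land uses 37 of 37 (binding).
The binding rows give the dual system: 2·y_labor + 5·y_land = 50.5 and 3·y_labor + 1·y_land = 20.5.
Solving: y_labor = 4, y_land = 8.5.
Reduced cost of corn: c₃ − yᵀa₃ = 45.5 − (4·1 + 8.5·5) = 45.5 − 46.5 = -1.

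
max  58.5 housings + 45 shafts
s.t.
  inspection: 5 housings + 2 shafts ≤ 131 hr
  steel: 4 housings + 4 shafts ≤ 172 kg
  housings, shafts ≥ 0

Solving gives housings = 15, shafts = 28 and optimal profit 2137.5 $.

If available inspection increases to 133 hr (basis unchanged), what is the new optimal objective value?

2146.5

Check each constraint at x*: inspection 131/131 (tight); steel 172/172 (tight).
Dual feasibility on the basic columns requires 5·y_inspection + 4·y_steel = 58.5, 2·y_inspection + 4·y_steel = 45.
This yields shadow prices y_inspection = 4.5, y_steel = 9.
Δz = y_inspection·Δb = 4.5 × (2) = 9, so new z* = 2137.5 + 9 = 2146.5.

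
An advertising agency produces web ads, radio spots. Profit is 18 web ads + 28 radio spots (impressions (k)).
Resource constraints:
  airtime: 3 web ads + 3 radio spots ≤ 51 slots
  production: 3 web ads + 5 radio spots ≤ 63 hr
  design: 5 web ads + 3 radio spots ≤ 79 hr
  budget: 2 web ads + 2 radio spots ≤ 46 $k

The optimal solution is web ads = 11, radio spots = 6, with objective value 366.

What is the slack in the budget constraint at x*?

budget used = 2·11 + 2·6 = 34; slack = 46 − 34 = 12.

12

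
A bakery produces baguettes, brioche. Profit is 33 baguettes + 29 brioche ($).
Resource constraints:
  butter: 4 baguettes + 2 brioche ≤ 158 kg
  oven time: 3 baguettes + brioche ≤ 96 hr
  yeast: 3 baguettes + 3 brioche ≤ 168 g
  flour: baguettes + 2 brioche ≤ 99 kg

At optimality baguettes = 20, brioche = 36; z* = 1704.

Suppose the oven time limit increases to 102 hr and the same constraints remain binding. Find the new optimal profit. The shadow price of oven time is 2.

Δb = 6, so new z* = 1704 + (2)·(6) = 1704 + 12 = 1716.

1716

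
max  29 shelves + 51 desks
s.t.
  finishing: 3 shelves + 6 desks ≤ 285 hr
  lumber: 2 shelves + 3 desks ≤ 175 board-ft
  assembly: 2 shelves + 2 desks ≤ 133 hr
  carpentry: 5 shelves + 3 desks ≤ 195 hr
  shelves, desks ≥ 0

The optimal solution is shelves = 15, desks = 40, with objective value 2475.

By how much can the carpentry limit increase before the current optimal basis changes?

Binding constraints: finishing, carpentry. The basis is B = [[3,6],[5,3]] with det -21.
Per unit increase in carpentry, x* moves by d = (0.2857, -0.1429).
The basis stays optimal until assembly becomes binding; allowable increase = 80.5 hr.

80.5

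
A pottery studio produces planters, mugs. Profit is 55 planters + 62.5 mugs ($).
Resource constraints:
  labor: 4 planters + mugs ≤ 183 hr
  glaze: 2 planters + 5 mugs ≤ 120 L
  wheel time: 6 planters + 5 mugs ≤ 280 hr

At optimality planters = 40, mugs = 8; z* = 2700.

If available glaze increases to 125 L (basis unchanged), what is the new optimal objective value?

Check each constraint at x*: labor 168/183 (slack 15); glaze 120/120 (tight); wheel time 280/280 (tight).
Since labor is not tight, its dual is 0.
From A_Bᵀ y = c: 2·y_glaze + 6·y_wheel time = 55; 5·y_glaze + 5·y_wheel time = 62.5.
Solving: y_glaze = 5, y_wheel time = 7.5.
Δz = y_glaze·Δb = 5 × (5) = 25, so new z* = 2700 + 25 = 2725.

2725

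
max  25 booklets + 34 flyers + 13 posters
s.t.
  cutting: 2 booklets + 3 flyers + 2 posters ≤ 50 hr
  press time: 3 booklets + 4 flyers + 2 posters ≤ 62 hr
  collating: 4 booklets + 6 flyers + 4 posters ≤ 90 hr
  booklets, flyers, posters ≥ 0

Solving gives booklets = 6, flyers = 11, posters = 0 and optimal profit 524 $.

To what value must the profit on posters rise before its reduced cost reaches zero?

18

At the optimum: cutting uses 45 of 50 (slack = 5); press time uses 62 of 62 (binding); collating uses 90 of 90 (binding).
Slack constraints have shadow price 0 (complementary slackness).
Dual feasibility on the basic columns requires 3·y_press time + 4·y_collating = 25, 4·y_press time + 6·y_collating = 34.
→ y_press time = 7 and y_collating = 1.
posters enters the basis when its profit ≥ yᵀa₃ = 7·2 + 1·4 = 18.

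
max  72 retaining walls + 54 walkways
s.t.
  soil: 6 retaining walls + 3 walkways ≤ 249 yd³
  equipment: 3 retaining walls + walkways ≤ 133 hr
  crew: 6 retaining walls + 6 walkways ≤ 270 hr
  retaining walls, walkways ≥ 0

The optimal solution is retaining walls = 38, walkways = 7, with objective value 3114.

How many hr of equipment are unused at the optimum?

12

equipment used = 3·38 + 1·7 = 121; slack = 133 − 121 = 12.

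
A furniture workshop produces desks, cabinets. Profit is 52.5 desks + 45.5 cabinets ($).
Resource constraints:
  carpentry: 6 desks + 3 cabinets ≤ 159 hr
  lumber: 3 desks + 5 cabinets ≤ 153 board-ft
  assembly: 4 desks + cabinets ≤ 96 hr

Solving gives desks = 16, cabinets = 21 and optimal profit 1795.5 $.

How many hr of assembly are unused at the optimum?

11

assembly used = 4·16 + 1·21 = 85; slack = 96 − 85 = 11.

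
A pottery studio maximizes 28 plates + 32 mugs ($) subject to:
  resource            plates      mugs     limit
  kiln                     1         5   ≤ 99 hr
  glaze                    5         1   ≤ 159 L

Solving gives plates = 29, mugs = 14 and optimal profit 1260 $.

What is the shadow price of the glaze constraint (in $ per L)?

4.5

Both kiln and glaze are binding at x*.
The binding rows give the dual system: 1·y_kiln + 5·y_glaze = 28 and 5·y_kiln + 1·y_glaze = 32.
→ y_kiln = 5.5 and y_glaze = 4.5.
Shadow price of glaze = 4.5.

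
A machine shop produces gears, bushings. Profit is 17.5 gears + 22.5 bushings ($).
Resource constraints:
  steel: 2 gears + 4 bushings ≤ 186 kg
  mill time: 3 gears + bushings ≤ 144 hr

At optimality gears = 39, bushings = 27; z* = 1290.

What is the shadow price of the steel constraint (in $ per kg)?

Check each constraint at x*: steel 186/186 (tight); mill time 144/144 (tight).
The binding rows give the dual system: 2·y_steel + 3·y_mill time = 17.5 and 4·y_steel + 1·y_mill time = 22.5.
Solving: y_steel = 5, y_mill time = 2.5.
Shadow price of steel = 5.

5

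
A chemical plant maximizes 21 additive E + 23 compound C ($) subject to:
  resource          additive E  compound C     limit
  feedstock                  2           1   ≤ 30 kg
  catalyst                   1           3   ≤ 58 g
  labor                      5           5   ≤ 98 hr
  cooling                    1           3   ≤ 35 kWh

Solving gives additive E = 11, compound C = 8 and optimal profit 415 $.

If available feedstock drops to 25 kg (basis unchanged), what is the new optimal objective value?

375

Binding: feedstock and cooling. Non-binding: catalyst (23 unused), labor (3 unused).
By complementary slackness, y = 0 for the non-binding constraints.
Dual feasibility on the basic columns requires 2·y_feedstock + 1·y_cooling = 21, 1·y_feedstock + 3·y_cooling = 23.
→ y_feedstock = 8 and y_cooling = 5.
Δz = y_feedstock·Δb = 8 × (-5) = -40, so new z* = 415 − 40 = 375.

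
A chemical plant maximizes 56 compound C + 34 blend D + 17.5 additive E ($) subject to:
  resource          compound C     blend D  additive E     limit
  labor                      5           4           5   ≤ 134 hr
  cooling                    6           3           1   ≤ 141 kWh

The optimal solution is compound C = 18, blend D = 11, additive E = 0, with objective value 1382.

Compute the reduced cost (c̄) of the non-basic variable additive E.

-8.5

At the optimum: labor uses 134 of 134 (binding); cooling uses 141 of 141 (binding).
The binding rows give the dual system: 5·y_labor + 6·y_cooling = 56 and 4·y_labor + 3·y_cooling = 34.
Solving: y_labor = 4, y_cooling = 6.
Reduced cost of additive E: c₃ − yᵀa₃ = 17.5 − (4·5 + 6·1) = 17.5 − 26 = -8.5.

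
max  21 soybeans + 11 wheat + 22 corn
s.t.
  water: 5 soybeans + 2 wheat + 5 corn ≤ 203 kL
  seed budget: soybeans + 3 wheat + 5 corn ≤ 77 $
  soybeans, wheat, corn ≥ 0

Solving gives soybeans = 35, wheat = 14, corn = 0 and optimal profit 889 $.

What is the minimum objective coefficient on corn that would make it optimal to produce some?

25

Both water and seed budget are binding at x*.
From A_Bᵀ y = c: 5·y_water + 1·y_seed budget = 21; 2·y_water + 3·y_seed budget = 11.
→ y_water = 4 and y_seed budget = 1.
corn enters the basis when its profit ≥ yᵀa₃ = 4·5 + 1·5 = 25.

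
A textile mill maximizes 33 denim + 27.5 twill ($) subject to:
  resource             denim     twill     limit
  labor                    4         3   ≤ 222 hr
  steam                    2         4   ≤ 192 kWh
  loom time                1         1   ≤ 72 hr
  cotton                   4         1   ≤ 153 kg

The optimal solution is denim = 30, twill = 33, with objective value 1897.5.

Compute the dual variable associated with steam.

At the optimum: labor uses 219 of 222 (slack = 3); steam uses 192 of 192 (binding); loom time uses 63 of 72 (slack = 9); cotton uses 153 of 153 (binding).
Since labor, loom time are not tight, their duals are 0.
Dual feasibility on the basic columns requires 2·y_steam + 4·y_cotton = 33, 4·y_steam + 1·y_cotton = 27.5.
This yields shadow prices y_steam = 5.5, y_cotton = 5.5.
Shadow price of steam = 5.5.

5.5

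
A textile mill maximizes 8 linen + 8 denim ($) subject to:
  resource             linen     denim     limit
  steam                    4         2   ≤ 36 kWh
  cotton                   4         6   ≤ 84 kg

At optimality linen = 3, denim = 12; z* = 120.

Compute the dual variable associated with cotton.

At the optimum: steam uses 36 of 36 (binding); cotton uses 84 of 84 (binding).
Dual feasibility on the basic columns requires 4·y_steam + 4·y_cotton = 8, 2·y_steam + 6·y_cotton = 8.
→ y_steam = 1 and y_cotton = 1.
Shadow price of cotton = 1.

1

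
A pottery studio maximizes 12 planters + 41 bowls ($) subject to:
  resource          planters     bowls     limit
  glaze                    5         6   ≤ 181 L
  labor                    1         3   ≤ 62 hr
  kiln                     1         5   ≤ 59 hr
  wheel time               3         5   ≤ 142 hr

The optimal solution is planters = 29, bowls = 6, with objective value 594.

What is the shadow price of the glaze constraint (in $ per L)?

At the optimum: glaze uses 181 of 181 (binding); labor uses 47 of 62 (slack = 15); kiln uses 59 of 59 (binding); wheel time uses 117 of 142 (slack = 25).
By complementary slackness, y = 0 for the non-binding constraints.
Dual feasibility on the basic columns requires 5·y_glaze + 1·y_kiln = 12, 6·y_glaze + 5·y_kiln = 41.
This yields shadow prices y_glaze = 1, y_kiln = 7.
Shadow price of glaze = 1.

1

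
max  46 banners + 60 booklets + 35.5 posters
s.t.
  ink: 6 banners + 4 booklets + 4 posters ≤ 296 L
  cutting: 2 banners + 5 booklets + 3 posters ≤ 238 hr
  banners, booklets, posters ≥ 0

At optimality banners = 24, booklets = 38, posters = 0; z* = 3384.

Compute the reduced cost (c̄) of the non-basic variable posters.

-8.5

Check each constraint at x*: ink 296/296 (tight); cutting 238/238 (tight).
Dual feasibility on the basic columns requires 6·y_ink + 2·y_cutting = 46, 4·y_ink + 5·y_cutting = 60.
This yields shadow prices y_ink = 5, y_cutting = 8.
Reduced cost of posters: c₃ − yᵀa₃ = 35.5 − (5·4 + 8·3) = 35.5 − 44 = -8.5.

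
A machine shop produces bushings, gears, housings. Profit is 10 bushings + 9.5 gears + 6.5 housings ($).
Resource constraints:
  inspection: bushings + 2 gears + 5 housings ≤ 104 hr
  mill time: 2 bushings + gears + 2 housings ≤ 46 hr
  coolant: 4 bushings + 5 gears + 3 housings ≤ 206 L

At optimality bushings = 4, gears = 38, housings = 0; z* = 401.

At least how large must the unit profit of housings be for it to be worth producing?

At the optimum: inspection uses 80 of 104 (slack = 24); mill time uses 46 of 46 (binding); coolant uses 206 of 206 (binding).
Since inspection is not tight, its dual is 0.
From A_Bᵀ y = c: 2·y_mill time + 4·y_coolant = 10; 1·y_mill time + 5·y_coolant = 9.5.
→ y_mill time = 2 and y_coolant = 1.5.
housings enters the basis when its profit ≥ yᵀa₃ = 2·2 + 1.5·3 = 8.5.

8.5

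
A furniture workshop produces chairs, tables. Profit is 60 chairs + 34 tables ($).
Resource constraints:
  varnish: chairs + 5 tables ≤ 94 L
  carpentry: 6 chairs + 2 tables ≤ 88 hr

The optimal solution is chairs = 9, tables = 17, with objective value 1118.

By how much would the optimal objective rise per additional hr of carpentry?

9.5

Both varnish and carpentry are binding at x*.
The binding rows give the dual system: 1·y_varnish + 6·y_carpentry = 60 and 5·y_varnish + 2·y_carpentry = 34.
Solving: y_varnish = 3, y_carpentry = 9.5.
Shadow price of carpentry = 9.5.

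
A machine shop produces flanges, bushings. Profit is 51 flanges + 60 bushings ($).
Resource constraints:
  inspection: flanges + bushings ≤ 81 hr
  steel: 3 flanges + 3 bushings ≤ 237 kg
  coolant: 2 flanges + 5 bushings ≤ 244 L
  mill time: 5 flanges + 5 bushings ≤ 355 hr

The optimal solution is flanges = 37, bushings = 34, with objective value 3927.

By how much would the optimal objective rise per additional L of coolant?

At the optimum: inspection uses 71 of 81 (slack = 10); steel uses 213 of 237 (slack = 24); coolant uses 244 of 244 (binding); mill time uses 355 of 355 (binding).
By complementary slackness, y = 0 for the non-binding constraints.
Dual feasibility on the basic columns requires 2·y_coolant + 5·y_mill time = 51, 5·y_coolant + 5·y_mill time = 60.
Solving: y_coolant = 3, y_mill time = 9.
Shadow price of coolant = 3.

3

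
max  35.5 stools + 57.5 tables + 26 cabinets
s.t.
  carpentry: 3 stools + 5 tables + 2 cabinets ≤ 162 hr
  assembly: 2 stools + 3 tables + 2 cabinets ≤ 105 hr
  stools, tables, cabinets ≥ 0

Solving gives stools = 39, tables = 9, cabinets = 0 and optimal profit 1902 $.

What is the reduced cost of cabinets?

Check each constraint at x*: carpentry 162/162 (tight); assembly 105/105 (tight).
From A_Bᵀ y = c: 3·y_carpentry + 2·y_assembly = 35.5; 5·y_carpentry + 3·y_assembly = 57.5.
→ y_carpentry = 8.5 and y_assembly = 5.
Reduced cost of cabinets: c₃ − yᵀa₃ = 26 − (8.5·2 + 5·2) = 26 − 27 = -1.

-1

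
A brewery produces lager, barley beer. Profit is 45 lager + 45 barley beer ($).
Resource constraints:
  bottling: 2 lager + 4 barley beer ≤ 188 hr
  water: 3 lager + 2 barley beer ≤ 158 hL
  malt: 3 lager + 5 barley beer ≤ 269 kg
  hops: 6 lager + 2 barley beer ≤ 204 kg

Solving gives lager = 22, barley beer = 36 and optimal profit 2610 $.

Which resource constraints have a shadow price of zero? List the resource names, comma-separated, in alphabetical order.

malt, water

bottling: 188/188 (binding)
water: 138/158 (slack 20)
malt: 246/269 (slack 23)
hops: 204/204 (binding)
By complementary slackness, a constraint with positive slack has shadow price 0 → malt, water.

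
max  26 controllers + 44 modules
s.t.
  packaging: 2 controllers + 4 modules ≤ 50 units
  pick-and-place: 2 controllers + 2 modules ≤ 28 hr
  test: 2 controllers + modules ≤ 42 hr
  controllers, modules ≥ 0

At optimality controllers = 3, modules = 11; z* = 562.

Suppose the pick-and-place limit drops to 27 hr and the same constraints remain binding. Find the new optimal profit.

At the optimum: packaging uses 50 of 50 (binding); pick-and-place uses 28 of 28 (binding); test uses 17 of 42 (slack = 25).
Since test is not tight, its dual is 0.
Dual feasibility on the basic columns requires 2·y_packaging + 2·y_pick-and-place = 26, 4·y_packaging + 2·y_pick-and-place = 44.
Solving: y_packaging = 9, y_pick-and-place = 4.
Δz = y_pick-and-place·Δb = 4 × (-1) = -4, so new z* = 562 − 4 = 558.

558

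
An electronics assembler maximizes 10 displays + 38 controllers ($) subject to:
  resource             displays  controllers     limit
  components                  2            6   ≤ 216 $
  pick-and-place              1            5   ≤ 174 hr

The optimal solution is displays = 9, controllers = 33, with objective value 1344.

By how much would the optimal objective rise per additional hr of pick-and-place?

4

At the optimum: components uses 216 of 216 (binding); pick-and-place uses 174 of 174 (binding).
From A_Bᵀ y = c: 2·y_components + 1·y_pick-and-place = 10; 6·y_components + 5·y_pick-and-place = 38.
Solving: y_components = 3, y_pick-and-place = 4.
Shadow price of pick-and-place = 4.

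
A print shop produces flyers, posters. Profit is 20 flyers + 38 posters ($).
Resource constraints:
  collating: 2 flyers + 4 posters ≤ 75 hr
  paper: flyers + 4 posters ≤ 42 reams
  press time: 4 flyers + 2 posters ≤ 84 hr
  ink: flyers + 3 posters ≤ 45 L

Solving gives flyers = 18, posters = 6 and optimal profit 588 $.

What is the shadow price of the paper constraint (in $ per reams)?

8

At the optimum: collating uses 60 of 75 (slack = 15); paper uses 42 of 42 (binding); press time uses 84 of 84 (binding); ink uses 36 of 45 (slack = 9).
Slack constraints have shadow price 0 (complementary slackness).
The binding rows give the dual system: 1·y_paper + 4·y_press time = 20 and 4·y_paper + 2·y_press time = 38.
→ y_paper = 8 and y_press time = 3.
Shadow price of paper = 8.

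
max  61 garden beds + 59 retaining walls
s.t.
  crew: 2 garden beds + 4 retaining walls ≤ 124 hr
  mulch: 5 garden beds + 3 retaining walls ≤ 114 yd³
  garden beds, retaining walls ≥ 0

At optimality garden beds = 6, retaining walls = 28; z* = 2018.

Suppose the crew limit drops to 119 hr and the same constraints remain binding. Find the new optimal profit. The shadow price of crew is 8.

Δb = -5, so new z* = 2018 + (8)·(-5) = 2018 − 40 = 1978.

1978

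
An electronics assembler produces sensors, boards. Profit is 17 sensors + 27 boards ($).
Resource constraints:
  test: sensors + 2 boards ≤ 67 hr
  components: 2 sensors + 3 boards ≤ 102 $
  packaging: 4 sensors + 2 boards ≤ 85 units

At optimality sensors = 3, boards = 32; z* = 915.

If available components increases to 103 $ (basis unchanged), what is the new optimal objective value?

At the optimum: test uses 67 of 67 (binding); components uses 102 of 102 (binding); packaging uses 76 of 85 (slack = 9).
By complementary slackness, y = 0 for the non-binding constraint.
The binding rows give the dual system: 1·y_test + 2·y_components = 17 and 2·y_test + 3·y_components = 27.
→ y_test = 3 and y_components = 7.
Δz = y_components·Δb = 7 × (1) = 7, so new z* = 915 + 7 = 922.

922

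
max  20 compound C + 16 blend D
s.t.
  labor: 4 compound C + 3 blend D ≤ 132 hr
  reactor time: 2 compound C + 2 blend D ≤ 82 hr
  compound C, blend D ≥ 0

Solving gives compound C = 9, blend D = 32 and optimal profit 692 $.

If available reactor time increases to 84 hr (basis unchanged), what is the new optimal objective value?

Check each constraint at x*: labor 132/132 (tight); reactor time 82/82 (tight).
From A_Bᵀ y = c: 4·y_labor + 2·y_reactor time = 20; 3·y_labor + 2·y_reactor time = 16.
This yields shadow prices y_labor = 4, y_reactor time = 2.
Δz = y_reactor time·Δb = 2 × (2) = 4, so new z* = 692 + 4 = 696.

696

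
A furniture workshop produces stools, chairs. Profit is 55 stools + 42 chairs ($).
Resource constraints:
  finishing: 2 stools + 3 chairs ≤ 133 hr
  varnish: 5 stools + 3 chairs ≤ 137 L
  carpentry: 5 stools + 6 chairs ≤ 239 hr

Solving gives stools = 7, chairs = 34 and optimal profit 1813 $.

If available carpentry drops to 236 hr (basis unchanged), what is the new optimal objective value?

1804

Binding: varnish and carpentry. Non-binding: finishing (17 unused).
By complementary slackness, y = 0 for the non-binding constraint.
From A_Bᵀ y = c: 5·y_varnish + 5·y_carpentry = 55; 3·y_varnish + 6·y_carpentry = 42.
This yields shadow prices y_varnish = 8, y_carpentry = 3.
Δz = y_carpentry·Δb = 3 × (-3) = -9, so new z* = 1813 − 9 = 1804.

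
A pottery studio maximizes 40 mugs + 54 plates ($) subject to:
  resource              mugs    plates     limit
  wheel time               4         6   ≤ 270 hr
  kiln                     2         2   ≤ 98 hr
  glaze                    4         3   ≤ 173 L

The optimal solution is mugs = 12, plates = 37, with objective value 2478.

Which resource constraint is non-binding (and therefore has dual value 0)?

glaze

wheel time: 270/270 (binding)
kiln: 98/98 (binding)
glaze: 159/173 (slack 14)
By complementary slackness, a constraint with positive slack has shadow price 0 → glaze.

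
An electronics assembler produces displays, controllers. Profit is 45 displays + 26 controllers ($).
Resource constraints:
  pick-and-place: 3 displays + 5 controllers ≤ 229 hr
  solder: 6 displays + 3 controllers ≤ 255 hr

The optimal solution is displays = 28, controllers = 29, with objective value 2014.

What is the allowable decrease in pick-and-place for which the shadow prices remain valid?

101.5

Binding constraints: pick-and-place, solder. The basis is B = [[3,5],[6,3]] with det -21.
Per unit decrease in pick-and-place, x* moves by d = (0.1429, -0.2857).
The basis stays optimal until controllers reaches 0; allowable decrease = 101.5 hr.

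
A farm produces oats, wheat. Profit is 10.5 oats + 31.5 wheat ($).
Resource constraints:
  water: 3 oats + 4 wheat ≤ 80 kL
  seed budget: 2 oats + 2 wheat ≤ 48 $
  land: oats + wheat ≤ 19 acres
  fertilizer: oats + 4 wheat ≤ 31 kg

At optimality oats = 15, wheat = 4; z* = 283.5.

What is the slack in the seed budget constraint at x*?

10

seed budget used = 2·15 + 2·4 = 38; slack = 48 − 38 = 10.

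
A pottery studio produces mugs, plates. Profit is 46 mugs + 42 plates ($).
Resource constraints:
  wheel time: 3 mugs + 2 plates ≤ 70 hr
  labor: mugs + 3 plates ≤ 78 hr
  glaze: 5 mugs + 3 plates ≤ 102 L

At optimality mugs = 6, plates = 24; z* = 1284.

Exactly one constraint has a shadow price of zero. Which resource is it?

wheel time: 66/70 (slack 4)
labor: 78/78 (binding)
glaze: 102/102 (binding)
By complementary slackness, a constraint with positive slack has shadow price 0 → wheel time.

wheel time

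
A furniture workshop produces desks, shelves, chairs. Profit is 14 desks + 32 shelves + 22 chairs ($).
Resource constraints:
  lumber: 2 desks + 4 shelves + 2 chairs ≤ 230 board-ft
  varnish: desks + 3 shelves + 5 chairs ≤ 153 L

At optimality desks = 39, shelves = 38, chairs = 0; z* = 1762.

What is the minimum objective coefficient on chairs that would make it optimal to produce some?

30

Both lumber and varnish are binding at x*.
From A_Bᵀ y = c: 2·y_lumber + 1·y_varnish = 14; 4·y_lumber + 3·y_varnish = 32.
This yields shadow prices y_lumber = 5, y_varnish = 4.
chairs enters the basis when its profit ≥ yᵀa₃ = 5·2 + 4·5 = 30.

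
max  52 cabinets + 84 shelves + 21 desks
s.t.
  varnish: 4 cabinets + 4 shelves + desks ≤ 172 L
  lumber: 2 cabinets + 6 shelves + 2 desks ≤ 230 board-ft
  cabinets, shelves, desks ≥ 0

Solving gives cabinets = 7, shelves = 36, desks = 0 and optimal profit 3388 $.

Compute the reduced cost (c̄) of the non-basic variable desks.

At the optimum: varnish uses 172 of 172 (binding); lumber uses 230 of 230 (binding).
From A_Bᵀ y = c: 4·y_varnish + 2·y_lumber = 52; 4·y_varnish + 6·y_lumber = 84.
This yields shadow prices y_varnish = 9, y_lumber = 8.
Reduced cost of desks: c₃ − yᵀa₃ = 21 − (9·1 + 8·2) = 21 − 25 = -4.

-4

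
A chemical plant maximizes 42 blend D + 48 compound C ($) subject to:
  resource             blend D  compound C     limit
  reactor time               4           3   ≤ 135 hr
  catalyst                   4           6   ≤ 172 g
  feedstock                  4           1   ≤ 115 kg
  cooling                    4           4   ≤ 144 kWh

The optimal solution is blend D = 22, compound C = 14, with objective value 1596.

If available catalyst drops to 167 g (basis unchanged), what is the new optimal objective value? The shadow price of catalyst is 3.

1581

Δb = -5, so new z* = 1596 + (3)·(-5) = 1596 − 15 = 1581.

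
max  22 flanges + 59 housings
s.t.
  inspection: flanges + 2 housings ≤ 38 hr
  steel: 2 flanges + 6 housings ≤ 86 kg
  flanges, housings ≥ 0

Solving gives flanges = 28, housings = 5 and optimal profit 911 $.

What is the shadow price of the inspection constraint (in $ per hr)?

7

Check each constraint at x*: inspection 38/38 (tight); steel 86/86 (tight).
From A_Bᵀ y = c: 1·y_inspection + 2·y_steel = 22; 2·y_inspection + 6·y_steel = 59.
→ y_inspection = 7 and y_steel = 7.5.
Shadow price of inspection = 7.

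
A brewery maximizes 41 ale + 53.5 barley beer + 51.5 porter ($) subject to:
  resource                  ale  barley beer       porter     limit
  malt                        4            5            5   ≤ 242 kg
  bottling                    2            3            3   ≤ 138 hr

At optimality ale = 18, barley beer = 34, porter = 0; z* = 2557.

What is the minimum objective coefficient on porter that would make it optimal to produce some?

53.5

At the optimum: malt uses 242 of 242 (binding); bottling uses 138 of 138 (binding).
Dual feasibility on the basic columns requires 4·y_malt + 2·y_bottling = 41, 5·y_malt + 3·y_bottling = 53.5.
Solving: y_malt = 8, y_bottling = 4.5.
porter enters the basis when its profit ≥ yᵀa₃ = 8·5 + 4.5·3 = 53.5.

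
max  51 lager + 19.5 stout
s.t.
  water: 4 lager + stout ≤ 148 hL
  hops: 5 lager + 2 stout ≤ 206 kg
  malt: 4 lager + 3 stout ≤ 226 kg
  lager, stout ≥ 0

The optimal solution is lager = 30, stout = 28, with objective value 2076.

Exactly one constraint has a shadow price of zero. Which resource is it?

malt

water: 148/148 (binding)
hops: 206/206 (binding)
malt: 204/226 (slack 22)
By complementary slackness, a constraint with positive slack has shadow price 0 → malt.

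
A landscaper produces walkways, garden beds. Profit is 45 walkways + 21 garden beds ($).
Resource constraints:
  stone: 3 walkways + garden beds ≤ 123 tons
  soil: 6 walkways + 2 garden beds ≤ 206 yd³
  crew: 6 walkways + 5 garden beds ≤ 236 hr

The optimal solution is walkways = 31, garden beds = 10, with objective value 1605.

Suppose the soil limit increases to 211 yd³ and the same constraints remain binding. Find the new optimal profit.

1632.5

Check each constraint at x*: stone 103/123 (slack 20); soil 206/206 (tight); crew 236/236 (tight).
By complementary slackness, y = 0 for the non-binding constraint.
From A_Bᵀ y = c: 6·y_soil + 6·y_crew = 45; 2·y_soil + 5·y_crew = 21.
This yields shadow prices y_soil = 5.5, y_crew = 2.
Δz = y_soil·Δb = 5.5 × (5) = 27.5, so new z* = 1605 + 27.5 = 1632.5.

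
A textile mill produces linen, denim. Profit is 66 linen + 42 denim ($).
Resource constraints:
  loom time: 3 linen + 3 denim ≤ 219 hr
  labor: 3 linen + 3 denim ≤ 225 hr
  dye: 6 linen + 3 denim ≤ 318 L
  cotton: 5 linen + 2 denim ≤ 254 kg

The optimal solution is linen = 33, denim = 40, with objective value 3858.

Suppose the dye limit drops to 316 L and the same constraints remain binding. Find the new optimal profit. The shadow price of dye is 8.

Δb = -2, so new z* = 3858 + (8)·(-2) = 3858 − 16 = 3842.

3842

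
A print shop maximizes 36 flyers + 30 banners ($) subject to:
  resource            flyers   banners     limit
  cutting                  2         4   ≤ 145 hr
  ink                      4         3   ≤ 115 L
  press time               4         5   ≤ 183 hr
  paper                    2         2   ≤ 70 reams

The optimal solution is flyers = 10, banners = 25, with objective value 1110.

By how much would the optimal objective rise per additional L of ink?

6

Binding: ink and paper. Non-binding: cutting (25 unused), press time (18 unused).
By complementary slackness, y = 0 for the non-binding constraints.
From A_Bᵀ y = c: 4·y_ink + 2·y_paper = 36; 3·y_ink + 2·y_paper = 30.
This yields shadow prices y_ink = 6, y_paper = 6.
Shadow price of ink = 6.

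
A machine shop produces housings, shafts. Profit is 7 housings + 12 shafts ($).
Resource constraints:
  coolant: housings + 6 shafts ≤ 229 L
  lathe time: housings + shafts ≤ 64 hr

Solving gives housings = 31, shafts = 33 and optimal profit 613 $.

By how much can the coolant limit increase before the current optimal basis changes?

Binding constraints: coolant, lathe time. The basis is B = [[1,6],[1,1]] with det -5.
Per unit increase in coolant, x* moves by d = (-0.2, 0.2).
The basis stays optimal until housings reaches 0; allowable increase = 155 L.

155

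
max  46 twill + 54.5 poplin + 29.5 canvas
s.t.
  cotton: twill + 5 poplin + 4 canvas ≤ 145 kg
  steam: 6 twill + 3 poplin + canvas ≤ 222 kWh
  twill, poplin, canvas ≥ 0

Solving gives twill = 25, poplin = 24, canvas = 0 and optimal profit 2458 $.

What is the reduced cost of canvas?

-5

At the optimum: cotton uses 145 of 145 (binding); steam uses 222 of 222 (binding).
Dual feasibility on the basic columns requires 1·y_cotton + 6·y_steam = 46, 5·y_cotton + 3·y_steam = 54.5.
This yields shadow prices y_cotton = 7, y_steam = 6.5.
Reduced cost of canvas: c₃ − yᵀa₃ = 29.5 − (7·4 + 6.5·1) = 29.5 − 34.5 = -5.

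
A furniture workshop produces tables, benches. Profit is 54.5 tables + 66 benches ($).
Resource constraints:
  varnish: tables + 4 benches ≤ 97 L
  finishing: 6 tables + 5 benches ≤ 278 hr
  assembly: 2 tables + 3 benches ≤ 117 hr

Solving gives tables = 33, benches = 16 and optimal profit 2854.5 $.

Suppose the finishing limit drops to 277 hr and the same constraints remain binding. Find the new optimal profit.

2846.5

At the optimum: varnish uses 97 of 97 (binding); finishing uses 278 of 278 (binding); assembly uses 114 of 117 (slack = 3).
Slack constraints have shadow price 0 (complementary slackness).
From A_Bᵀ y = c: 1·y_varnish + 6·y_finishing = 54.5; 4·y_varnish + 5·y_finishing = 66.
Solving: y_varnish = 6.5, y_finishing = 8.
Δz = y_finishing·Δb = 8 × (-1) = -8, so new z* = 2854.5 − 8 = 2846.5.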